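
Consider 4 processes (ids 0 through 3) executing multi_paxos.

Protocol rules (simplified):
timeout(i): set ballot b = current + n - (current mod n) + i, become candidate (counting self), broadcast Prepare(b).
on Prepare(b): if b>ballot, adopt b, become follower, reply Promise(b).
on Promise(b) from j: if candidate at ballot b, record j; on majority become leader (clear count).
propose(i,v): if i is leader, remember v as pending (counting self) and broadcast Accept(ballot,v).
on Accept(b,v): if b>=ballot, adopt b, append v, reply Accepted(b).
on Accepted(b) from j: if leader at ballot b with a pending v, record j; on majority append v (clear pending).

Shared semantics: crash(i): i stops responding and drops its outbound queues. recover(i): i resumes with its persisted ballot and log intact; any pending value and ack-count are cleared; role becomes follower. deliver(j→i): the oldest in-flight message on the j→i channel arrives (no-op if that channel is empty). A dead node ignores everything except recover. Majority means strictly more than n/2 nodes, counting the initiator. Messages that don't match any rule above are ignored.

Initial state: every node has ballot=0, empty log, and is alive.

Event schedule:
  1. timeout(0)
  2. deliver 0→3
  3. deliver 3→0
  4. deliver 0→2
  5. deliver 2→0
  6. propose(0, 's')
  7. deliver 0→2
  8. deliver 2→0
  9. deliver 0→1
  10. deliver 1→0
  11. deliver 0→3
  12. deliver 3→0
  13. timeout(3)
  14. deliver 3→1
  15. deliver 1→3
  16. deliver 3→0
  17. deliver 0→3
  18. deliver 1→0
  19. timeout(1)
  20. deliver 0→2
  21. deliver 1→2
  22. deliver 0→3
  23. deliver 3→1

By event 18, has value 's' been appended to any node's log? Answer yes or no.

yes

1. timeout(0):  <0:cand b4 ->
2. deliver 0→3:  <3:foll b4 ->
3. deliver 3→0:  nop
4. deliver 0→2:  <2:foll b4 ->
5. deliver 2→0:  <0:lead b4 ->
6. propose(0,'s'):  nop
7. deliver 0→2:  <2:foll b4 s>
8. deliver 2→0:  nop
9. deliver 0→1:  <1:foll b4 ->
10. deliver 1→0:  nop
11. deliver 0→3:  <3:foll b4 s>
12. deliver 3→0:  <0:lead b4 s>
13. timeout(3):  <3:cand b11 s>
14. deliver 3→1:  <1:foll b11 ->
15. deliver 1→3:  nop
16. deliver 3→0:  <0:foll b11 s>
17. deliver 0→3:  <3:lead b11 s>
18. deliver 1→0:  nop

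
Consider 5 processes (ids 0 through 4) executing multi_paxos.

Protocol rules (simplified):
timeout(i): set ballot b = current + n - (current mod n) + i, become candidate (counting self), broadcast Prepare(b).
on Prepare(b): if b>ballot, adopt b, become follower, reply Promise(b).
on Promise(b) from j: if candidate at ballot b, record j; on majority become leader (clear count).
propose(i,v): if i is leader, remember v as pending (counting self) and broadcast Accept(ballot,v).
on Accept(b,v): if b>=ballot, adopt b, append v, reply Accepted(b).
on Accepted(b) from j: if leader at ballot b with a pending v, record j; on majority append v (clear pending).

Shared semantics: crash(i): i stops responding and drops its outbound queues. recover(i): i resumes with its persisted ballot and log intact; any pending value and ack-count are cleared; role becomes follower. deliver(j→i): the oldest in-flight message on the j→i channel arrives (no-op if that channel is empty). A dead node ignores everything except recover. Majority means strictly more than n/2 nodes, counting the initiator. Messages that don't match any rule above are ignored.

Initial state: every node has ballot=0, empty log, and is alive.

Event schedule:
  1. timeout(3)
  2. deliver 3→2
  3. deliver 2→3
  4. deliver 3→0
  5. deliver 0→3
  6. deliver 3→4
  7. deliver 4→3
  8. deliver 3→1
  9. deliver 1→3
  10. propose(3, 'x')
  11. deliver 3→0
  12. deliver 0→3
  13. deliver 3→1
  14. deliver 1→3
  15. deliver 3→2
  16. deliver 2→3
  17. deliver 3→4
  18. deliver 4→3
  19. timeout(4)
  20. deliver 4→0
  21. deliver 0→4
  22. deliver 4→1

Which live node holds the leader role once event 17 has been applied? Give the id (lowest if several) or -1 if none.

after 1 — timeout(3): n3:cand/b8/[-]
after 2 — deliver 3→2: n2:foll/b8/[-]
after 3 — deliver 2→3: ·
after 4 — deliver 3→0: n0:foll/b8/[-]
after 5 — deliver 0→3: n3:lead/b8/[-]
after 6 — deliver 3→4: n4:foll/b8/[-]
after 7 — deliver 4→3: ·
after 8 — deliver 3→1: n1:foll/b8/[-]
after 9 — deliver 1→3: ·
after 10 — propose(3,'x'): ·
after 11 — deliver 3→0: n0:foll/b8/[x]
after 12 — deliver 0→3: ·
after 13 — deliver 3→1: n1:foll/b8/[x]
after 14 — deliver 1→3: n3:lead/b8/[x]
after 15 — deliver 3→2: n2:foll/b8/[x]
after 16 — deliver 2→3: ·
after 17 — deliver 3→4: n4:foll/b8/[x]

3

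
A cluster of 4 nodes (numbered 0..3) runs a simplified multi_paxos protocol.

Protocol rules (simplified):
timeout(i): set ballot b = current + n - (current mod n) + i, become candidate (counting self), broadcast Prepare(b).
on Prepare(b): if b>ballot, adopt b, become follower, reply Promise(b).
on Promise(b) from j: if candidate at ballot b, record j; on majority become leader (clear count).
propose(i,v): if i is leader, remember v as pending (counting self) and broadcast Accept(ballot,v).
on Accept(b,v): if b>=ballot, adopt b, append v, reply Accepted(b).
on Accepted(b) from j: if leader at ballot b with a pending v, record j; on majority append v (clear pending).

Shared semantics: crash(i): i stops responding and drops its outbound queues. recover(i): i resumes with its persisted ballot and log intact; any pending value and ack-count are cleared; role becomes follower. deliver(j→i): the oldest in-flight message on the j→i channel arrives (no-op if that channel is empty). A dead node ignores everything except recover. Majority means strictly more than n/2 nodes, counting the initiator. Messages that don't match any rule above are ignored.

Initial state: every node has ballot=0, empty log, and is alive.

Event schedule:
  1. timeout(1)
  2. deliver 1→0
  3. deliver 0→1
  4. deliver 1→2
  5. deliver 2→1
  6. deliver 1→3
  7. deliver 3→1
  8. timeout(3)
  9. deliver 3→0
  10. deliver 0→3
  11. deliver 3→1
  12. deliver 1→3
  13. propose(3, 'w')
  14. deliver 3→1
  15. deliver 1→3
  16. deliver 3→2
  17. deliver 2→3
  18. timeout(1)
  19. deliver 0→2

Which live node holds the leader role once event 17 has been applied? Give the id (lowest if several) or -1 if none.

3

e1 timeout(1): 1[cand,b=5,-]
e2 deliver 1→0: 0[foll,b=5,-]
e3 deliver 0→1: ·
e4 deliver 1→2: 2[foll,b=5,-]
e5 deliver 2→1: 1[lead,b=5,-]
e6 deliver 1→3: 3[foll,b=5,-]
e7 deliver 3→1: ·
e8 timeout(3): 3[cand,b=11,-]
e9 deliver 3→0: 0[foll,b=11,-]
e10 deliver 0→3: ·
e11 deliver 3→1: 1[foll,b=11,-]
e12 deliver 1→3: 3[lead,b=11,-]
e13 propose(3,'w'): ·
e14 deliver 3→1: 1[foll,b=11,w]
e15 deliver 1→3: ·
e16 deliver 3→2: 2[foll,b=11,-]
e17 deliver 2→3: ·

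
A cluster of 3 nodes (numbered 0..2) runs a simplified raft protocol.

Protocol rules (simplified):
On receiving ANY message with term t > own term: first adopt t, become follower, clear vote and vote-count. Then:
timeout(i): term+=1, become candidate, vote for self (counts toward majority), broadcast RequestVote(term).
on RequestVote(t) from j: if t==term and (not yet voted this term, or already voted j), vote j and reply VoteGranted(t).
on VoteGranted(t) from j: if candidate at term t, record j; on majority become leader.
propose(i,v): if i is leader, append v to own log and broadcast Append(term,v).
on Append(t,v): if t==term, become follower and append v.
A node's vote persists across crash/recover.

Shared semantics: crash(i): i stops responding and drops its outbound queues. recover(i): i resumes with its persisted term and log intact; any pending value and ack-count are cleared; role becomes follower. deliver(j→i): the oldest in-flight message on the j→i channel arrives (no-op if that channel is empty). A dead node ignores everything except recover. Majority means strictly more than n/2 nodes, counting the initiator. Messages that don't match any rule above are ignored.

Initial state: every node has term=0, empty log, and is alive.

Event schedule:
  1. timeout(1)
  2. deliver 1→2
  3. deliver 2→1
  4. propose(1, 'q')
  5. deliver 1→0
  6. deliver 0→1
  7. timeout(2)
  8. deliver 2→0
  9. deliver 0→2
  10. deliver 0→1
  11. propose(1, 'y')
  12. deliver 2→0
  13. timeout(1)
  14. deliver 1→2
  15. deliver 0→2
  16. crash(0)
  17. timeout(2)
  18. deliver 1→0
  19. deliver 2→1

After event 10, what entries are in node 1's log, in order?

q

[1] timeout(1) → N1(cand t1 [-])
[2] deliver 1→2 → N2(foll t1 [-])
[3] deliver 2→1 → N1(lead t1 [-])
[4] propose(1,'q') → N1(lead t1 [q])
[5] deliver 1→0 → N0(foll t1 [-])
[6] deliver 0→1 → ∅
[7] timeout(2) → N2(cand t2 [-])
[8] deliver 2→0 → N0(foll t2 [-])
[9] deliver 0→2 → N2(lead t2 [-])
[10] deliver 0→1 → ∅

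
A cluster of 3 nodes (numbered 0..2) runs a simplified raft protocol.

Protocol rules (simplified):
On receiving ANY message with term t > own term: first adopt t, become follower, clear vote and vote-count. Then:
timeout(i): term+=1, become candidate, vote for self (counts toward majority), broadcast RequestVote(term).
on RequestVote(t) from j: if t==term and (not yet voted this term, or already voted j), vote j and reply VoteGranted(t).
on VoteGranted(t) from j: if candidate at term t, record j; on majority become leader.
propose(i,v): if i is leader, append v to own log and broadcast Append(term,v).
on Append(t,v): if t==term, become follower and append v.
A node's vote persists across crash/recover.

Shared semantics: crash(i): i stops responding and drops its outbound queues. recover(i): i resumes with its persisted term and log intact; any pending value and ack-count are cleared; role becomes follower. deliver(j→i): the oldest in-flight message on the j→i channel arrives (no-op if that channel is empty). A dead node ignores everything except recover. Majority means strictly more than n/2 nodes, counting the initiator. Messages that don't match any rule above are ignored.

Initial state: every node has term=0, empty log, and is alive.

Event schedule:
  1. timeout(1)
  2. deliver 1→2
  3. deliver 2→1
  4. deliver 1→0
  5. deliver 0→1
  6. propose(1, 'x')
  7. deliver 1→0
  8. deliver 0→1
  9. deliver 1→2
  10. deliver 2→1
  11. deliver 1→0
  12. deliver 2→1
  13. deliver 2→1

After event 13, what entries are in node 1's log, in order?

[1] timeout(1) → N1(cand t1 [-])
[2] deliver 1→2 → N2(foll t1 [-])
[3] deliver 2→1 → N1(lead t1 [-])
[4] deliver 1→0 → N0(foll t1 [-])
[5] deliver 0→1 → ∅
[6] propose(1,'x') → N1(lead t1 [x])
[7] deliver 1→0 → N0(foll t1 [x])
[8] deliver 0→1 → ∅
[9] deliver 1→2 → N2(foll t1 [x])
[10] deliver 2→1 → ∅
[11] deliver 1→0 → ∅
[12] deliver 2→1 → ∅
[13] deliver 2→1 → ∅

x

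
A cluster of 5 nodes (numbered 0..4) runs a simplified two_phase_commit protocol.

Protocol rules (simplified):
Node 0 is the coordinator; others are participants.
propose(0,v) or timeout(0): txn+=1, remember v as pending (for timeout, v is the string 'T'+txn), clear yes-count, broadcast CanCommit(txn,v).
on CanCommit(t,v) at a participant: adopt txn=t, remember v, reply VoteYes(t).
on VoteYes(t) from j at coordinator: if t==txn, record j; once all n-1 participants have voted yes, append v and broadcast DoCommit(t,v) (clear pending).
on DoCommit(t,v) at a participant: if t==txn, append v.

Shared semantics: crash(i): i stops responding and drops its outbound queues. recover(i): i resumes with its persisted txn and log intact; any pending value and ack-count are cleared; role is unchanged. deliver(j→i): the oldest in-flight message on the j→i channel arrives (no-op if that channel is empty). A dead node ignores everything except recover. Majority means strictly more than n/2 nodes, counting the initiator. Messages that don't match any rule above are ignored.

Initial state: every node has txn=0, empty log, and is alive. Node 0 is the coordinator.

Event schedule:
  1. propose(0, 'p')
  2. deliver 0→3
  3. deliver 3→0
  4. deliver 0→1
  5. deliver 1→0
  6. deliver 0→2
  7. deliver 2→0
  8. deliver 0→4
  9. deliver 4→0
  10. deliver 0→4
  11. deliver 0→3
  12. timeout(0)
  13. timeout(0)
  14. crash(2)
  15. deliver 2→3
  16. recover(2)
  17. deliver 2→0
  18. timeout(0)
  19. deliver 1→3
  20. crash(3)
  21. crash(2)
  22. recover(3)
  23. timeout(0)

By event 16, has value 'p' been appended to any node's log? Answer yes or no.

step 1 propose(0,'p'): 0={coor,t=1,log=-}
step 2 deliver 0→3: 3={part,t=1,log=-}
step 3 deliver 3→0: —
step 4 deliver 0→1: 1={part,t=1,log=-}
step 5 deliver 1→0: —
step 6 deliver 0→2: 2={part,t=1,log=-}
step 7 deliver 2→0: —
step 8 deliver 0→4: 4={part,t=1,log=-}
step 9 deliver 4→0: 0={coor,t=1,log=p}
step 10 deliver 0→4: 4={part,t=1,log=p}
step 11 deliver 0→3: 3={part,t=1,log=p}
step 12 timeout(0): 0={coor,t=2,log=p}
step 13 timeout(0): 0={coor,t=3,log=p}
step 14 crash(2): 2={✗part,t=1,log=-}
step 15 deliver 2→3: —
step 16 recover(2): 2={part,t=1,log=-}

yes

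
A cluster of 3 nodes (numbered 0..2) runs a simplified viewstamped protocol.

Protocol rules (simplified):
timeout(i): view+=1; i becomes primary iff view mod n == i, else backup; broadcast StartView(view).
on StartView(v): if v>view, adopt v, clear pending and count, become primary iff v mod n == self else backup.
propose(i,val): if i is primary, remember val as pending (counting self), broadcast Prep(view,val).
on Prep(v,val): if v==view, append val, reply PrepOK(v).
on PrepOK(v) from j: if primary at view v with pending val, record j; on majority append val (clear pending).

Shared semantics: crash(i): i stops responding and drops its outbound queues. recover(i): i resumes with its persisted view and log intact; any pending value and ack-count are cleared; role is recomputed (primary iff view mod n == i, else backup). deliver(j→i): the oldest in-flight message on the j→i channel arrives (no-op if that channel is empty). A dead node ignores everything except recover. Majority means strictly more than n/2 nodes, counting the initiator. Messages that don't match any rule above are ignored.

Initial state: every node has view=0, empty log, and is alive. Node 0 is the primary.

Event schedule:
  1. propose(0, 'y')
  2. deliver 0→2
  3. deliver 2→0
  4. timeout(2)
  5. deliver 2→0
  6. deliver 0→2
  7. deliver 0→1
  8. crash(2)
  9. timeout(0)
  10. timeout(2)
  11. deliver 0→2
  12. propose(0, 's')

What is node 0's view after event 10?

2

after 1 — propose(0,'y'): ·
after 2 — deliver 0→2: n2:back/v0/[y]
after 3 — deliver 2→0: n0:prim/v0/[y]
after 4 — timeout(2): n2:back/v1/[y]
after 5 — deliver 2→0: n0:back/v1/[y]
after 6 — deliver 0→2: ·
after 7 — deliver 0→1: n1:back/v0/[y]
after 8 — crash(2): n2:✗back/v1/[y]
after 9 — timeout(0): n0:back/v2/[y]
after 10 — timeout(2): ·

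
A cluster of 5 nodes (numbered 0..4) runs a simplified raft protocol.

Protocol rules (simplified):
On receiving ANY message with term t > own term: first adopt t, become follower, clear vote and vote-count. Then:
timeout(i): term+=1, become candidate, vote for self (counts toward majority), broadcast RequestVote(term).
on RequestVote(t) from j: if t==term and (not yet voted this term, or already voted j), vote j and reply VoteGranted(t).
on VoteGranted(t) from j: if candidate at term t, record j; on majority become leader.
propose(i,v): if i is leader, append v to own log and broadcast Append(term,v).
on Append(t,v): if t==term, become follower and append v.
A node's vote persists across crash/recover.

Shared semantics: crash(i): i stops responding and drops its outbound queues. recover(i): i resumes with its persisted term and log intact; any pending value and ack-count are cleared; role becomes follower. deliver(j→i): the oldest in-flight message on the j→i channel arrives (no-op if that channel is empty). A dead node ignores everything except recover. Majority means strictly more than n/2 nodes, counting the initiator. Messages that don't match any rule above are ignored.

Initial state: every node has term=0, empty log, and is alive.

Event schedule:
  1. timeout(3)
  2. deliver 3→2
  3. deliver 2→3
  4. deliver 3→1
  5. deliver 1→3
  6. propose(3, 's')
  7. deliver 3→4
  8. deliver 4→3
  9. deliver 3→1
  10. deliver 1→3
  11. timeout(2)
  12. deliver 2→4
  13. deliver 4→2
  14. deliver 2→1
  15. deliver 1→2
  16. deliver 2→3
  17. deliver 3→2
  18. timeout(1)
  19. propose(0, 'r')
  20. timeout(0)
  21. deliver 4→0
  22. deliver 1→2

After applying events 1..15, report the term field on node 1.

2

1. timeout(3):  <3:cand t1 ->
2. deliver 3→2:  <2:foll t1 ->
3. deliver 2→3:  nop
4. deliver 3→1:  <1:foll t1 ->
5. deliver 1→3:  <3:lead t1 ->
6. propose(3,'s'):  <3:lead t1 s>
7. deliver 3→4:  <4:foll t1 ->
8. deliver 4→3:  nop
9. deliver 3→1:  <1:foll t1 s>
10. deliver 1→3:  nop
11. timeout(2):  <2:cand t2 ->
12. deliver 2→4:  <4:foll t2 ->
13. deliver 4→2:  nop
14. deliver 2→1:  <1:foll t2 s>
15. deliver 1→2:  <2:lead t2 ->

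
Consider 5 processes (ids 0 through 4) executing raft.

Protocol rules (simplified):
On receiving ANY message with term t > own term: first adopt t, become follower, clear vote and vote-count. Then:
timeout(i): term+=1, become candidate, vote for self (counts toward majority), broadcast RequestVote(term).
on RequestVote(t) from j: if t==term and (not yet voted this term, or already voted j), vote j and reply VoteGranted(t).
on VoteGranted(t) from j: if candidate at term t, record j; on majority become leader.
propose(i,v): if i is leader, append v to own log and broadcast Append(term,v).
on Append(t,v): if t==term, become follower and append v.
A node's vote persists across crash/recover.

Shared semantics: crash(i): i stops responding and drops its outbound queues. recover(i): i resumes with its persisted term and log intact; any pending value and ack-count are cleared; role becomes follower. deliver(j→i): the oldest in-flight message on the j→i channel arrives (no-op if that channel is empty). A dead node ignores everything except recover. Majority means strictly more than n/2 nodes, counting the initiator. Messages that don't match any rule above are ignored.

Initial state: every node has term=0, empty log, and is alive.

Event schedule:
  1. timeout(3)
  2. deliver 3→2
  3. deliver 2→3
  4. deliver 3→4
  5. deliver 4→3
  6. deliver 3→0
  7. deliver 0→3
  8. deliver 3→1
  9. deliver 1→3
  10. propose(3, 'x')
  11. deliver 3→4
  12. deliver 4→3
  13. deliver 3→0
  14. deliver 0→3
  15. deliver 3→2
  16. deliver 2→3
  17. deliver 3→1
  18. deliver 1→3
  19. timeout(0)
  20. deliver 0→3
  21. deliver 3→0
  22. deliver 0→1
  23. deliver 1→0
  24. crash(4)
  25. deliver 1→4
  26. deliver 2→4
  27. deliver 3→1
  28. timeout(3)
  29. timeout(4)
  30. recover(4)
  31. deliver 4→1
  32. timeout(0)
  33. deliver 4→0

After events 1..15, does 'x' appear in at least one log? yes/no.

yes

after 1 — timeout(3): n3:cand/t1/[-]
after 2 — deliver 3→2: n2:foll/t1/[-]
after 3 — deliver 2→3: ·
after 4 — deliver 3→4: n4:foll/t1/[-]
after 5 — deliver 4→3: n3:lead/t1/[-]
after 6 — deliver 3→0: n0:foll/t1/[-]
after 7 — deliver 0→3: ·
after 8 — deliver 3→1: n1:foll/t1/[-]
after 9 — deliver 1→3: ·
after 10 — propose(3,'x'): n3:lead/t1/[x]
after 11 — deliver 3→4: n4:foll/t1/[x]
after 12 — deliver 4→3: ·
after 13 — deliver 3→0: n0:foll/t1/[x]
after 14 — deliver 0→3: ·
after 15 — deliver 3→2: n2:foll/t1/[x]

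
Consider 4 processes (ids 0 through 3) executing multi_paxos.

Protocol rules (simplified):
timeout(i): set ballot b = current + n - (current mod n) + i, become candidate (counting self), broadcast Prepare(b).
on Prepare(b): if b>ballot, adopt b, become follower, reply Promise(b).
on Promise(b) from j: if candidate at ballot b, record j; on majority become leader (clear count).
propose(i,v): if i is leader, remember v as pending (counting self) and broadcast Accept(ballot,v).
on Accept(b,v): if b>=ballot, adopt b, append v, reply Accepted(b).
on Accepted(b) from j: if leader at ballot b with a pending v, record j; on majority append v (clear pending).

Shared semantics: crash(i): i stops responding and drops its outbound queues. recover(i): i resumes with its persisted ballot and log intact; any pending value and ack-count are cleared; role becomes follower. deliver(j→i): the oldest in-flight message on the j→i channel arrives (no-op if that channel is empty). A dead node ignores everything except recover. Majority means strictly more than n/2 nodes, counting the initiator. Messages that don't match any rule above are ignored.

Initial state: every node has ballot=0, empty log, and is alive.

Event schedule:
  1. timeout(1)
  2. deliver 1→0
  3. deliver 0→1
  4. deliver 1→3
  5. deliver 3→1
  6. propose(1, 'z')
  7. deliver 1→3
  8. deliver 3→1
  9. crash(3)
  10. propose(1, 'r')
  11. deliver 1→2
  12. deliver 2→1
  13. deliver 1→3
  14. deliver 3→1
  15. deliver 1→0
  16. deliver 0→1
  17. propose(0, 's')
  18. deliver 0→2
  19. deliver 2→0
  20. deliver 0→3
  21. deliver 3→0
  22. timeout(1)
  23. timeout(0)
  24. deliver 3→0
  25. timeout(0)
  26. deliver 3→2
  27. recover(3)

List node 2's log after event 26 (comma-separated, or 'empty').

after 1 — timeout(1): n1:cand/b5/[-]
after 2 — deliver 1→0: n0:foll/b5/[-]
after 3 — deliver 0→1: ·
after 4 — deliver 1→3: n3:foll/b5/[-]
after 5 — deliver 3→1: n1:lead/b5/[-]
after 6 — propose(1,'z'): ·
after 7 — deliver 1→3: n3:foll/b5/[z]
after 8 — deliver 3→1: ·
after 9 — crash(3): n3:✗foll/b5/[z]
after 10 — propose(1,'r'): ·
after 11 — deliver 1→2: n2:foll/b5/[-]
after 12 — deliver 2→1: ·
after 13 — deliver 1→3: ·
after 14 — deliver 3→1: ·
after 15 — deliver 1→0: n0:foll/b5/[z]
after 16 — deliver 0→1: ·
after 17 — propose(0,'s'): ·
after 18 — deliver 0→2: ·
after 19 — deliver 2→0: ·
after 20 — deliver 0→3: ·
after 21 — deliver 3→0: ·
after 22 — timeout(1): n1:cand/b9/[-]
after 23 — timeout(0): n0:cand/b8/[z]
after 24 — deliver 3→0: ·
after 25 — timeout(0): n0:cand/b12/[z]
after 26 — deliver 3→2: ·

empty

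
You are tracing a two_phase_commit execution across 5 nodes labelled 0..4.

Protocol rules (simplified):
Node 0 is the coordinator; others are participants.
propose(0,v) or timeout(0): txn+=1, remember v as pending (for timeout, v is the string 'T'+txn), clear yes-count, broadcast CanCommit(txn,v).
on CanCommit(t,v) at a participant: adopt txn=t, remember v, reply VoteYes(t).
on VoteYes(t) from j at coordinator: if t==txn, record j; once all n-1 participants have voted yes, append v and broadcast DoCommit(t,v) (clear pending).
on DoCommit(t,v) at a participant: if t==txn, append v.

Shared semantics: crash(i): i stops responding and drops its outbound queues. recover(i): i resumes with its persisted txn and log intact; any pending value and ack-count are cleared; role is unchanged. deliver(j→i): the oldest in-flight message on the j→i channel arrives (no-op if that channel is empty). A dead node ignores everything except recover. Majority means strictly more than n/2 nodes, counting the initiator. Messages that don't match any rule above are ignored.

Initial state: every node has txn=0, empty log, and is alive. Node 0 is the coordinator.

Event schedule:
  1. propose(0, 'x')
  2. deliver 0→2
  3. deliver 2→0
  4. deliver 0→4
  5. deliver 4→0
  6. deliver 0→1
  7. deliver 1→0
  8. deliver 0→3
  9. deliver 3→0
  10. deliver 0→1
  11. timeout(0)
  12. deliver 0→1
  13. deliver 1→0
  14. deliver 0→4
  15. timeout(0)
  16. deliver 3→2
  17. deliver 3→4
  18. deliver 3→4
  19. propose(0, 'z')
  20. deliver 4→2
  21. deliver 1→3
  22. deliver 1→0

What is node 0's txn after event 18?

3

1. propose(0,'x'):  <0:coor t1 ->
2. deliver 0→2:  <2:part t1 ->
3. deliver 2→0:  nop
4. deliver 0→4:  <4:part t1 ->
5. deliver 4→0:  nop
6. deliver 0→1:  <1:part t1 ->
7. deliver 1→0:  nop
8. deliver 0→3:  <3:part t1 ->
9. deliver 3→0:  <0:coor t1 x>
10. deliver 0→1:  <1:part t1 x>
11. timeout(0):  <0:coor t2 x>
12. deliver 0→1:  <1:part t2 x>
13. deliver 1→0:  nop
14. deliver 0→4:  <4:part t1 x>
15. timeout(0):  <0:coor t3 x>
16. deliver 3→2:  nop
17. deliver 3→4:  nop
18. deliver 3→4:  nop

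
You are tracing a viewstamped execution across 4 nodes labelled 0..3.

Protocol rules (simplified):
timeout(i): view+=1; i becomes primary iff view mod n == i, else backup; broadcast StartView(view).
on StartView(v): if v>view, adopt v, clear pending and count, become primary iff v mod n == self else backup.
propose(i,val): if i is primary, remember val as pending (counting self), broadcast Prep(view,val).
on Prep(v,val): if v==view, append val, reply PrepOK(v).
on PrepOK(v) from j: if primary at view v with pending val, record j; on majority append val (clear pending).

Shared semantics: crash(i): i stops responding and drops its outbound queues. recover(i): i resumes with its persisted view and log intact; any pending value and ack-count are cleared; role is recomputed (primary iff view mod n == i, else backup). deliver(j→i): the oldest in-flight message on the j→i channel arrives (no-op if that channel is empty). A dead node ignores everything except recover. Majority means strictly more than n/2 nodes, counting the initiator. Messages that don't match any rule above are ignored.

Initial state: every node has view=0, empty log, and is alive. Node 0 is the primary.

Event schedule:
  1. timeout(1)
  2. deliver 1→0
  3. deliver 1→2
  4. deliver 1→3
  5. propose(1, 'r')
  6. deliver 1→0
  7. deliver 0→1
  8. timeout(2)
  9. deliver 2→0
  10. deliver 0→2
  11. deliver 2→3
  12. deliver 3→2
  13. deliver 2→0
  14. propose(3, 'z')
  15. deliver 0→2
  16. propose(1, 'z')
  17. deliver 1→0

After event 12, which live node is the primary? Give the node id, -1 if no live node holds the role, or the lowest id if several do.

1

step 1 timeout(1): 1={prim,v=1,log=-}
step 2 deliver 1→0: 0={back,v=1,log=-}
step 3 deliver 1→2: 2={back,v=1,log=-}
step 4 deliver 1→3: 3={back,v=1,log=-}
step 5 propose(1,'r'): —
step 6 deliver 1→0: 0={back,v=1,log=r}
step 7 deliver 0→1: —
step 8 timeout(2): 2={prim,v=2,log=-}
step 9 deliver 2→0: 0={back,v=2,log=r}
step 10 deliver 0→2: —
step 11 deliver 2→3: 3={back,v=2,log=-}
step 12 deliver 3→2: —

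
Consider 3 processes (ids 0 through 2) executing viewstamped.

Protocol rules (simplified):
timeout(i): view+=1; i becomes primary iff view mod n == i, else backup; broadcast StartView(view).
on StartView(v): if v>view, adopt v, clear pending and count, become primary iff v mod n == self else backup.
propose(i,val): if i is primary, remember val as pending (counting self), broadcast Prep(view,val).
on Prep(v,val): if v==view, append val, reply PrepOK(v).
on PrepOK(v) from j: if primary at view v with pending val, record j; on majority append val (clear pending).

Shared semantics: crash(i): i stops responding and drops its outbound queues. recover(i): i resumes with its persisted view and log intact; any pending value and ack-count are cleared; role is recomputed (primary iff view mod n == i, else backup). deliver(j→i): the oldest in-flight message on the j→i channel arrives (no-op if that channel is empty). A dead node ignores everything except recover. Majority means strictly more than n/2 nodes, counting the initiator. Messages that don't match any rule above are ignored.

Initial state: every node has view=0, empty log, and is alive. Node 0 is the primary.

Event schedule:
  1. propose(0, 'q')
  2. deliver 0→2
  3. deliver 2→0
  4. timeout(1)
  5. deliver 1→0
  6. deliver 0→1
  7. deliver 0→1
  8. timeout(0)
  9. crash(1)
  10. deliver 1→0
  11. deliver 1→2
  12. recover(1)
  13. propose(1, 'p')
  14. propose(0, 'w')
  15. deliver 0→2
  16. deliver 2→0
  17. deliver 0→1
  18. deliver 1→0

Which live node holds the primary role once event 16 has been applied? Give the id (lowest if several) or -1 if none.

1. propose(0,'q'):  nop
2. deliver 0→2:  <2:back v0 q>
3. deliver 2→0:  <0:prim v0 q>
4. timeout(1):  <1:prim v1 ->
5. deliver 1→0:  <0:back v1 q>
6. deliver 0→1:  nop
7. deliver 0→1:  nop
8. timeout(0):  <0:back v2 q>
9. crash(1):  <1:✗prim v1 ->
10. deliver 1→0:  nop
11. deliver 1→2:  nop
12. recover(1):  <1:prim v1 ->
13. propose(1,'p'):  nop
14. propose(0,'w'):  nop
15. deliver 0→2:  <2:prim v2 q>
16. deliver 2→0:  nop

1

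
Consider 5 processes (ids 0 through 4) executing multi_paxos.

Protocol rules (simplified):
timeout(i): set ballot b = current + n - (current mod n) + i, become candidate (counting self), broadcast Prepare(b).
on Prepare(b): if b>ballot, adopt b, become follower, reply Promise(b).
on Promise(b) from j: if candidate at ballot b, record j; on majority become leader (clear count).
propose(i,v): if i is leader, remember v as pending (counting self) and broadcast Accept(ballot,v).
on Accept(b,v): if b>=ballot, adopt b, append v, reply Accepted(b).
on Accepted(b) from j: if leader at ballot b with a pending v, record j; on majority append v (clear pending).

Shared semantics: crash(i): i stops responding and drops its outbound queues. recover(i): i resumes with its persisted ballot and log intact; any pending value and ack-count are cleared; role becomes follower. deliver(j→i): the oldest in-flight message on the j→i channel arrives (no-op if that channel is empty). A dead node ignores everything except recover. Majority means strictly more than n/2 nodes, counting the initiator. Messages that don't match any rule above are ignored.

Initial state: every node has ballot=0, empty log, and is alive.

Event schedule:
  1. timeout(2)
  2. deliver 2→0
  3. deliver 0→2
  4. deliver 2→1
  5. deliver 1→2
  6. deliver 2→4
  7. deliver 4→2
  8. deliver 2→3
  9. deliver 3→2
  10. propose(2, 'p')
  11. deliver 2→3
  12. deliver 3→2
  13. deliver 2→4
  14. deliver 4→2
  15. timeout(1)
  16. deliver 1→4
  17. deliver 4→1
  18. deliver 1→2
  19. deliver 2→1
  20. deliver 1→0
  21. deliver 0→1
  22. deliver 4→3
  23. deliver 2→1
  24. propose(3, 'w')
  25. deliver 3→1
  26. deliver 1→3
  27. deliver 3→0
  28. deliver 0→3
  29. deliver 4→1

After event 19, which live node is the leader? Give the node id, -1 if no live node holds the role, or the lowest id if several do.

-1

[1] timeout(2) → N2(cand b7 [-])
[2] deliver 2→0 → N0(foll b7 [-])
[3] deliver 0→2 → ∅
[4] deliver 2→1 → N1(foll b7 [-])
[5] deliver 1→2 → N2(lead b7 [-])
[6] deliver 2→4 → N4(foll b7 [-])
[7] deliver 4→2 → ∅
[8] deliver 2→3 → N3(foll b7 [-])
[9] deliver 3→2 → ∅
[10] propose(2,'p') → ∅
[11] deliver 2→3 → N3(foll b7 [p])
[12] deliver 3→2 → ∅
[13] deliver 2→4 → N4(foll b7 [p])
[14] deliver 4→2 → N2(lead b7 [p])
[15] timeout(1) → N1(cand b11 [-])
[16] deliver 1→4 → N4(foll b11 [p])
[17] deliver 4→1 → ∅
[18] deliver 1→2 → N2(foll b11 [p])
[19] deliver 2→1 → ∅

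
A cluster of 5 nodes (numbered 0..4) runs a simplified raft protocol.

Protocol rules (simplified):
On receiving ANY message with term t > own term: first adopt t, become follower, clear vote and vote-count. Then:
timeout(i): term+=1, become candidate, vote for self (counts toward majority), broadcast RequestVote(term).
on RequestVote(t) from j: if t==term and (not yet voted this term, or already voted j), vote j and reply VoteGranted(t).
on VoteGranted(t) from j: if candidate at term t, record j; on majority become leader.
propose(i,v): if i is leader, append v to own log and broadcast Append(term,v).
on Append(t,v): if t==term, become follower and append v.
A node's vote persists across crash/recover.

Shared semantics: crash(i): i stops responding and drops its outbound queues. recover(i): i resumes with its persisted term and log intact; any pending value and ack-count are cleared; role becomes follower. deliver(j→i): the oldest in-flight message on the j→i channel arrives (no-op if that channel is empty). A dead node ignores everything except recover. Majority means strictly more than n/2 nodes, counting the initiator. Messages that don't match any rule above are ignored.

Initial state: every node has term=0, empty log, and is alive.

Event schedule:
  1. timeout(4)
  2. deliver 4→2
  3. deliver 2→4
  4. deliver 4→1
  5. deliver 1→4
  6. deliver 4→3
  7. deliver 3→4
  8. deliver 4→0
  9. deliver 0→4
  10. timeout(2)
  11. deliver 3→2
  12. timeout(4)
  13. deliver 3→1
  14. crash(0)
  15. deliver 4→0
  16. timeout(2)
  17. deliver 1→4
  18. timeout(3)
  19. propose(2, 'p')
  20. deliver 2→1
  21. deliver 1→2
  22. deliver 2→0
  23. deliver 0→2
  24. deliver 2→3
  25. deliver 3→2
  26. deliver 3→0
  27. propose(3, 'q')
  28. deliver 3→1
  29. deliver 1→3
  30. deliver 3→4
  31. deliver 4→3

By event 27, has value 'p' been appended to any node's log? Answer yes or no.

[1] timeout(4) → N4(cand t1 [-])
[2] deliver 4→2 → N2(foll t1 [-])
[3] deliver 2→4 → ∅
[4] deliver 4→1 → N1(foll t1 [-])
[5] deliver 1→4 → N4(lead t1 [-])
[6] deliver 4→3 → N3(foll t1 [-])
[7] deliver 3→4 → ∅
[8] deliver 4→0 → N0(foll t1 [-])
[9] deliver 0→4 → ∅
[10] timeout(2) → N2(cand t2 [-])
[11] deliver 3→2 → ∅
[12] timeout(4) → N4(cand t2 [-])
[13] deliver 3→1 → ∅
[14] crash(0) → N0(✗foll t1 [-])
[15] deliver 4→0 → ∅
[16] timeout(2) → N2(cand t3 [-])
[17] deliver 1→4 → ∅
[18] timeout(3) → N3(cand t2 [-])
[19] propose(2,'p') → ∅
[20] deliver 2→1 → N1(foll t2 [-])
[21] deliver 1→2 → ∅
[22] deliver 2→0 → ∅
[23] deliver 0→2 → ∅
[24] deliver 2→3 → ∅
[25] deliver 3→2 → ∅
[26] deliver 3→0 → ∅
[27] propose(3,'q') → ∅

no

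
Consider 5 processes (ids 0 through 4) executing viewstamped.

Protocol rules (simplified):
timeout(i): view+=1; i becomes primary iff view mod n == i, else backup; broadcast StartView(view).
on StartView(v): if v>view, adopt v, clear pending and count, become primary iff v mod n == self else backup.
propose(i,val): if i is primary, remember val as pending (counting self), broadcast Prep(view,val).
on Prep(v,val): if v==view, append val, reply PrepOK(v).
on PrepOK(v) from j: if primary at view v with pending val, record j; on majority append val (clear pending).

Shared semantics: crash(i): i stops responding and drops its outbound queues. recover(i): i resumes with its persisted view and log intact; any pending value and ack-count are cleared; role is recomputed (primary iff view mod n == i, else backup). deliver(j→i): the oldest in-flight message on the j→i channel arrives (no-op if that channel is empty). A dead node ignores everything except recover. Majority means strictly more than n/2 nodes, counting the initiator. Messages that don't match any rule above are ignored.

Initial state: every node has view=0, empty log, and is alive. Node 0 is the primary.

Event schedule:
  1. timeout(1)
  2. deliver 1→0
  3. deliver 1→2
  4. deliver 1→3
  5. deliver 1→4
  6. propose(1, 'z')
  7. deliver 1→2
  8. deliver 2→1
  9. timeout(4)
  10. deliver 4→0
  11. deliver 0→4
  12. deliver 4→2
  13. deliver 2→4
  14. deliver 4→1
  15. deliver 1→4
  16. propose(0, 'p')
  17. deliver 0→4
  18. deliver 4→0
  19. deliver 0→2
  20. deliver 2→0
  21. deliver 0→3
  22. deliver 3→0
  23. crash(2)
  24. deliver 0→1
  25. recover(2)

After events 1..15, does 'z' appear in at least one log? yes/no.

yes

[1] timeout(1) → N1(prim v1 [-])
[2] deliver 1→0 → N0(back v1 [-])
[3] deliver 1→2 → N2(back v1 [-])
[4] deliver 1→3 → N3(back v1 [-])
[5] deliver 1→4 → N4(back v1 [-])
[6] propose(1,'z') → ∅
[7] deliver 1→2 → N2(back v1 [z])
[8] deliver 2→1 → ∅
[9] timeout(4) → N4(back v2 [-])
[10] deliver 4→0 → N0(back v2 [-])
[11] deliver 0→4 → ∅
[12] deliver 4→2 → N2(prim v2 [z])
[13] deliver 2→4 → ∅
[14] deliver 4→1 → N1(back v2 [-])
[15] deliver 1→4 → ∅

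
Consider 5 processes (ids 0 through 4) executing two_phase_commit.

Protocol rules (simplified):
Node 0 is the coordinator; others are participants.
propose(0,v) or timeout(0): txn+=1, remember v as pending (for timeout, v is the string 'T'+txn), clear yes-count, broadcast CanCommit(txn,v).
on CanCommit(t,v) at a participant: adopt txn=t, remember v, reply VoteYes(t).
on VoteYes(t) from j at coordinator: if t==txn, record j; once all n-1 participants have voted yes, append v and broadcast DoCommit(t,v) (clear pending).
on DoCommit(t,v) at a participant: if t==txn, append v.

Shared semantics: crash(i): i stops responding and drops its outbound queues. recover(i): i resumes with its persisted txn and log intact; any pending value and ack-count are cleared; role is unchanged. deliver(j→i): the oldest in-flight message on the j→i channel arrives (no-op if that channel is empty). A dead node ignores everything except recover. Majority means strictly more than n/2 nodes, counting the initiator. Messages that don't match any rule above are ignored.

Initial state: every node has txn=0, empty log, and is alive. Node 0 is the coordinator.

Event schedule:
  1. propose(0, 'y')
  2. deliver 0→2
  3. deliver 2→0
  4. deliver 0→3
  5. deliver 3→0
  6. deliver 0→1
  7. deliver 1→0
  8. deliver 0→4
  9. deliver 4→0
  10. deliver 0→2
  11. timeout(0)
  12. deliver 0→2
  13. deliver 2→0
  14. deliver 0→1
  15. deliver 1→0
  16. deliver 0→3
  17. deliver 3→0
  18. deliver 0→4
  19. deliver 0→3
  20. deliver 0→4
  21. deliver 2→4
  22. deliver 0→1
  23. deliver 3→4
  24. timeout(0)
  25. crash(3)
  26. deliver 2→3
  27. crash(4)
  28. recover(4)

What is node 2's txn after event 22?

2

after 1 — propose(0,'y'): n0:coor/t1/[-]
after 2 — deliver 0→2: n2:part/t1/[-]
after 3 — deliver 2→0: ·
after 4 — deliver 0→3: n3:part/t1/[-]
after 5 — deliver 3→0: ·
after 6 — deliver 0→1: n1:part/t1/[-]
after 7 — deliver 1→0: ·
after 8 — deliver 0→4: n4:part/t1/[-]
after 9 — deliver 4→0: n0:coor/t1/[y]
after 10 — deliver 0→2: n2:part/t1/[y]
after 11 — timeout(0): n0:coor/t2/[y]
after 12 — deliver 0→2: n2:part/t2/[y]
after 13 — deliver 2→0: ·
after 14 — deliver 0→1: n1:part/t1/[y]
after 15 — deliver 1→0: ·
after 16 — deliver 0→3: n3:part/t1/[y]
after 17 — deliver 3→0: ·
after 18 — deliver 0→4: n4:part/t1/[y]
after 19 — deliver 0→3: n3:part/t2/[y]
after 20 — deliver 0→4: n4:part/t2/[y]
after 21 — deliver 2→4: ·
after 22 — deliver 0→1: n1:part/t2/[y]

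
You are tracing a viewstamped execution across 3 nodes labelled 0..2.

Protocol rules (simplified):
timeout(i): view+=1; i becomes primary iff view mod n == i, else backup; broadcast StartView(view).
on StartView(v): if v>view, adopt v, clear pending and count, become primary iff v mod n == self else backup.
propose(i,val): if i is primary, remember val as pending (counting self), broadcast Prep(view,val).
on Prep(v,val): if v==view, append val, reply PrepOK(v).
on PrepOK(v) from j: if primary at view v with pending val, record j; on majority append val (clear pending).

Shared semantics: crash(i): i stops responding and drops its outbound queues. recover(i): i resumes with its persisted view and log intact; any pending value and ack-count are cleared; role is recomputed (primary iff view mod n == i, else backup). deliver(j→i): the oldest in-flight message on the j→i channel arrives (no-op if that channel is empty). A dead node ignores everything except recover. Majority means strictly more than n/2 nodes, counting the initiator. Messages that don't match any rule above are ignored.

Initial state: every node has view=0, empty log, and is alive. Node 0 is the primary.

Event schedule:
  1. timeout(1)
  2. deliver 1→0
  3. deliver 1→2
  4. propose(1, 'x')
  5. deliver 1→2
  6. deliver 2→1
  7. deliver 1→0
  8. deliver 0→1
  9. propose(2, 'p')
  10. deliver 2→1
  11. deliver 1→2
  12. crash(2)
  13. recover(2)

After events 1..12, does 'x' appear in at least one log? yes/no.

yes

after 1 — timeout(1): n1:prim/v1/[-]
after 2 — deliver 1→0: n0:back/v1/[-]
after 3 — deliver 1→2: n2:back/v1/[-]
after 4 — propose(1,'x'): ·
after 5 — deliver 1→2: n2:back/v1/[x]
after 6 — deliver 2→1: n1:prim/v1/[x]
after 7 — deliver 1→0: n0:back/v1/[x]
after 8 — deliver 0→1: ·
after 9 — propose(2,'p'): ·
after 10 — deliver 2→1: ·
after 11 — deliver 1→2: ·
after 12 — crash(2): n2:✗back/v1/[x]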